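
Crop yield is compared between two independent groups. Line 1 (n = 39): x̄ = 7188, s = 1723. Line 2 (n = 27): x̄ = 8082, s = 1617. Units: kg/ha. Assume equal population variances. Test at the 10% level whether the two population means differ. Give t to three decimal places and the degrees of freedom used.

Let group 1 = line 1, group 2 = line 2. H0: μ_1 = μ_2; H1: μ_1 ≠ μ_2 (two-sample pooled-variance t-test, two-sided).
s_p² = [(39−1)·1723² + (27−1)·1617²]/(39+27−2) = 2824900
t = (7188 − 8082)/√[2824900·(1/39 + 1/27)] = -2.125
df = n₁ + n₂ − 2 = 64
Two-sided p-value ≈ 0.037
Since p ≈ 0.037 < α = 0.1, reject H0; the data support H1.

t = -2.125, df = 64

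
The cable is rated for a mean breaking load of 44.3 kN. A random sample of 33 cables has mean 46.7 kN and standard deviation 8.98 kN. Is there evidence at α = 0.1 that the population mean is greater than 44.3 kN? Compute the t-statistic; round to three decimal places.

1.535

H0: μ = 44.3; H1: μ > 44.3 (one-sample t-test, right-tailed).
t = (x̄ − μ₀)/(s/√n) = (46.7 − 44.3)/(8.98/√33) = 1.535
df = n − 1 = 32
p-value = P(T ≥ 1.535) ≈ 0.0673
Since p ≈ 0.0673 < α = 0.1, reject H0; the data support H1.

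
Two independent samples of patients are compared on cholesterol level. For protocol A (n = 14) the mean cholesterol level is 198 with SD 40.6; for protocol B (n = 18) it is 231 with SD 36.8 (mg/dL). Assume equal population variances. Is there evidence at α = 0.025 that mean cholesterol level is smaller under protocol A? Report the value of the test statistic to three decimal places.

-2.406

Let group 1 = protocol A, group 2 = protocol B. H0: μ_1 = μ_2; H1: μ_1 < μ_2 (two-sample pooled-variance t-test, left-tailed).
s_p² = [(14−1)·40.6² + (18−1)·36.8²]/(14+18−2) = 1481.69
t = (198 − 231)/√[1481.69·(1/14 + 1/18)] = -2.406
df = n₁ + n₂ − 2 = 30
p-value = P(T ≤ -2.406) ≈ 0.0113
Since p ≈ 0.0113 < α = 0.025, reject H0; the evidence is statistically significant.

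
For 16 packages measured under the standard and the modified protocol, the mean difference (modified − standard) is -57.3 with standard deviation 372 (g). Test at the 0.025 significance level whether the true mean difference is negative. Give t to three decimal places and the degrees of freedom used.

H0: μ_d = 0; H1: μ_d < 0 (paired t-test on the differences, left-tailed).
t = d̄/(s_d/√n) = -57.3/(372/√16) = -0.616
df = n − 1 = 15
p-value = P(T ≤ -0.616) ≈ 0.274
Since p ≈ 0.274 > α = 0.025, fail to reject H0; the evidence is not statistically significant.

t = -0.616, df = 15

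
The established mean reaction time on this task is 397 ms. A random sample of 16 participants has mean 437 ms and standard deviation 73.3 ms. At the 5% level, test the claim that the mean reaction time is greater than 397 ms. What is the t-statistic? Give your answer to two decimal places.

2.18

H0: μ = 397; H1: μ > 397 (one-sample t-test, right-tailed).
t = (x̄ − μ₀)/(s/√n) = (437 − 397)/(73.3/√16) = 2.18
df = n − 1 = 15
p-value = P(T ≥ 2.18) ≈ 0.0227
Since p ≈ 0.0227 < α = 0.05, reject H0; the data support H1.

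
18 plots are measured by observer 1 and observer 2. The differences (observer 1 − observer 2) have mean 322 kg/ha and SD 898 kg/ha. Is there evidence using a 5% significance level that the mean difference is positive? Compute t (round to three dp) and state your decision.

t = 1.521; fail to reject H0

H0: μ_d = 0; H1: μ_d > 0 (paired t-test on the differences, right-tailed).
t = d̄/(s_d/√n) = 322/(898/√18) = 1.521
df = n − 1 = 17
p-value = P(T ≥ 1.521) ≈ 0.073
Since p ≈ 0.073 > α = 0.05, fail to reject H0; the data do not provide sufficient evidence against H0.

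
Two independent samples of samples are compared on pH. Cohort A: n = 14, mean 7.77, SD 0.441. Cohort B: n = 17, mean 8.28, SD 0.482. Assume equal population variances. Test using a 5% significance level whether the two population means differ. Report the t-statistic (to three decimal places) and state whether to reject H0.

t = -3.045; reject H0

Let group 1 = cohort A, group 2 = cohort B. H0: μ_1 = μ_2; H1: μ_1 ≠ μ_2 (two-sample pooled-variance t-test, two-sided).
s_p² = [(14−1)·0.441² + (17−1)·0.482²]/(14+17−2) = 0.21536
t = (7.77 − 8.28)/√[0.21536·(1/14 + 1/17)] = -3.045
df = n₁ + n₂ − 2 = 29
Two-sided p-value ≈ 0.005
Since p ≈ 0.005 < α = 0.05, reject H0; the data support H1.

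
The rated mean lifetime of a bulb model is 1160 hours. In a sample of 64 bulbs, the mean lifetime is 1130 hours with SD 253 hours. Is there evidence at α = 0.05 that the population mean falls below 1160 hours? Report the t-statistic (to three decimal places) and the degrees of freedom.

t = -0.949, df = 63

H0: μ = 1160; H1: μ < 1160 (one-sample t-test, left-tailed).
t = (x̄ − μ₀)/(s/√n) = (1130 − 1160)/(253/√64) = -0.949
df = n − 1 = 63
p-value = P(T ≤ -0.949) ≈ 0.1732
Since p ≈ 0.1732 > α = 0.05, fail to reject H0; the evidence is not statistically significant.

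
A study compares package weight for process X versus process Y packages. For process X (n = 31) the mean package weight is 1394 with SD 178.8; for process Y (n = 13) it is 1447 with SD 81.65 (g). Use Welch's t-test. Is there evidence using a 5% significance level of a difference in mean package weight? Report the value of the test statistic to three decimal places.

Let group 1 = process X, group 2 = process Y. H0: μ_1 = μ_2; H1: μ_1 ≠ μ_2 (Welch's two-sample t-test, two-sided).
t = (x̄_1 − x̄_2)/√(s_1²/n_1 + s_2²/n_2) = (1394 − 1447)/√(178.8²/31 + 81.65²/13) = -1.349
Welch–Satterthwaite df ≈ 41.56
Two-sided p-value ≈ 0.1847
Since p ≈ 0.1847 > α = 0.05, fail to reject H0; the data do not provide sufficient evidence against H0.

-1.349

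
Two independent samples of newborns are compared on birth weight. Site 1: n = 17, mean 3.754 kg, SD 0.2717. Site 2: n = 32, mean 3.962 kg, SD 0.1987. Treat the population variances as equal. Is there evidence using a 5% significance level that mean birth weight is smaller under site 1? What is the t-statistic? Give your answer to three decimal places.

-3.064

Let group 1 = site 1, group 2 = site 2. H0: μ_1 = μ_2; H1: μ_1 < μ_2 (two-sample pooled-variance t-test, left-tailed).
s_p² = [(17−1)·0.2717² + (32−1)·0.1987²]/(17+32−2) = 0.0511716
t = (3.754 − 3.962)/√[0.0511716·(1/17 + 1/32)] = -3.064
df = n₁ + n₂ − 2 = 47
p-value = P(T ≤ -3.064) ≈ 0.002
Since p ≈ 0.002 < α = 0.05, reject H0; the data support H1.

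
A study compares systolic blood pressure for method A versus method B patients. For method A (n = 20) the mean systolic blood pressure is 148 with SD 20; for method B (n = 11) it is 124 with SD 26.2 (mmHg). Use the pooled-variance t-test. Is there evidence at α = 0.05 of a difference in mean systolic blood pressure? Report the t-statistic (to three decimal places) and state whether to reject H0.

Let group 1 = method A, group 2 = method B. H0: μ_1 = μ_2; H1: μ_1 ≠ μ_2 (two-sample pooled-variance t-test, two-sided).
s_p² = [(20−1)·20² + (11−1)·26.2²]/(20+11−2) = 498.772
t = (148 − 124)/√[498.772·(1/20 + 1/11)] = 2.863
df = n₁ + n₂ − 2 = 29
Two-sided p-value ≈ 0.0077
Since p ≈ 0.0077 < α = 0.05, reject H0; the evidence is statistically significant.

t = 2.863; reject H0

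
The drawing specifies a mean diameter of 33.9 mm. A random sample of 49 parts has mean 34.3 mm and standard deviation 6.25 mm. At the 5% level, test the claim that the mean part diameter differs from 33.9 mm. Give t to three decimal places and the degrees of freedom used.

H0: μ = 33.9; H1: μ ≠ 33.9 (one-sample t-test, two-sided).
t = (x̄ − μ₀)/(s/√n) = (34.3 − 33.9)/(6.25/√49) = 0.448
df = n − 1 = 48
Two-sided p-value ≈ 0.6562
Since p ≈ 0.6562 > α = 0.05, fail to reject H0; the evidence is not statistically significant.

t = 0.448, df = 48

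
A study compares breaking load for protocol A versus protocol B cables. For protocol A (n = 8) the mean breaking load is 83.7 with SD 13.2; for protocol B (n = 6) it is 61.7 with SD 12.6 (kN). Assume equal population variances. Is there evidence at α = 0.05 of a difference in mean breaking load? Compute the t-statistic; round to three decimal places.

Let group 1 = protocol A, group 2 = protocol B. H0: μ_1 = μ_2; H1: μ_1 ≠ μ_2 (two-sample pooled-variance t-test, two-sided).
s_p² = [(8−1)·13.2² + (6−1)·12.6²]/(8+6−2) = 167.79
t = (83.7 − 61.7)/√[167.79·(1/8 + 1/6)] = 3.145
df = n₁ + n₂ − 2 = 12
Two-sided p-value ≈ 0.008
Since p ≈ 0.008 < α = 0.05, reject H0; the data support H1.

3.145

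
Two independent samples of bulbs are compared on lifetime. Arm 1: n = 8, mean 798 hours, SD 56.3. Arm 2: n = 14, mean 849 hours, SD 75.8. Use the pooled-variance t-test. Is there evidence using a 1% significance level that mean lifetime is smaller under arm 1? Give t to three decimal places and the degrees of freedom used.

Let group 1 = arm 1, group 2 = arm 2. H0: μ_1 = μ_2; H1: μ_1 < μ_2 (two-sample pooled-variance t-test, left-tailed).
s_p² = [(8−1)·56.3² + (14−1)·75.8²]/(8+14−2) = 4844.06
t = (798 − 849)/√[4844.06·(1/8 + 1/14)] = -1.653
df = n₁ + n₂ − 2 = 20
p-value = P(T ≤ -1.653) ≈ 0.057
Since p ≈ 0.057 > α = 0.01, fail to reject H0; the evidence is not statistically significant.

t = -1.653, df = 20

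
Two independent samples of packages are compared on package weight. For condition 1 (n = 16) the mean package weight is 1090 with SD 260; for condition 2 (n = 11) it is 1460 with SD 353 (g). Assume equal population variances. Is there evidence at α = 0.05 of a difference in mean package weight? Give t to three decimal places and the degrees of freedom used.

Let group 1 = condition 1, group 2 = condition 2. H0: μ_1 = μ_2; H1: μ_1 ≠ μ_2 (two-sample pooled-variance t-test, two-sided).
s_p² = [(16−1)·260² + (11−1)·353²]/(16+11−2) = 90403.6
t = (1090 − 1460)/√[90403.6·(1/16 + 1/11)] = -3.142
df = n₁ + n₂ − 2 = 25
Two-sided p-value ≈ 0.004
Since p ≈ 0.004 < α = 0.05, reject H0; the data support H1.

t = -3.142, df = 25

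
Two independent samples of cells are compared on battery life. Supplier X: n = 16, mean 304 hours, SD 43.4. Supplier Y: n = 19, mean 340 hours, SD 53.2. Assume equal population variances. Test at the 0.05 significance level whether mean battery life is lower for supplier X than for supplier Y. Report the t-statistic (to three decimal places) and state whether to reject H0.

t = -2.166; reject H0

Let group 1 = supplier X, group 2 = supplier Y. H0: μ_1 = μ_2; H1: μ_1 < μ_2 (two-sample pooled-variance t-test, left-tailed).
s_p² = [(16−1)·43.4² + (19−1)·53.2²]/(16+19−2) = 2399.93
t = (304 − 340)/√[2399.93·(1/16 + 1/19)] = -2.166
df = n₁ + n₂ − 2 = 33
p-value = P(T ≤ -2.166) ≈ 0.019
Since p ≈ 0.019 < α = 0.05, reject H0; the evidence is statistically significant.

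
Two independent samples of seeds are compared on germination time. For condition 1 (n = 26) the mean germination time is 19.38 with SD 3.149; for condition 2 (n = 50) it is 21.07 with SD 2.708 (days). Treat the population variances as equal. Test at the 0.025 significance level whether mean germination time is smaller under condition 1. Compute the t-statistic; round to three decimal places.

-2.440

Let group 1 = condition 1, group 2 = condition 2. H0: μ_1 = μ_2; H1: μ_1 < μ_2 (two-sample pooled-variance t-test, left-tailed).
s_p² = [(26−1)·3.149² + (50−1)·2.708²]/(26+50−2) = 8.20588
t = (19.38 − 21.07)/√[8.20588·(1/26 + 1/50)] = -2.440
df = n₁ + n₂ − 2 = 74
p-value = P(T ≤ -2.440) ≈ 0.0085
Since p ≈ 0.0085 < α = 0.025, reject H0; the data support H1.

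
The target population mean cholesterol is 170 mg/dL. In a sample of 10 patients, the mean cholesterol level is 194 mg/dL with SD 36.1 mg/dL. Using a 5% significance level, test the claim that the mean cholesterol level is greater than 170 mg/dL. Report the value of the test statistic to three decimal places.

2.102

H0: μ = 170; H1: μ > 170 (one-sample t-test, right-tailed).
t = (x̄ − μ₀)/(s/√n) = (194 − 170)/(36.1/√10) = 2.102
df = n − 1 = 9
p-value = P(T ≥ 2.102) ≈ 0.0324
Since p ≈ 0.0324 < α = 0.05, reject H0; the data support H1.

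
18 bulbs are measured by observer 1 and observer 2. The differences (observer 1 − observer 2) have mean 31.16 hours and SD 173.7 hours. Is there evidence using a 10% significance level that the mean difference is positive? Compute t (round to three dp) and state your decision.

H0: μ_d = 0; H1: μ_d > 0 (paired t-test on the differences, right-tailed).
t = d̄/(s_d/√n) = 31.16/(173.7/√18) = 0.761
df = n − 1 = 17
p-value = P(T ≥ 0.761) ≈ 0.229
Since p ≈ 0.229 > α = 0.1, fail to reject H0; the data do not provide sufficient evidence against H0.

t = 0.761; fail to reject H0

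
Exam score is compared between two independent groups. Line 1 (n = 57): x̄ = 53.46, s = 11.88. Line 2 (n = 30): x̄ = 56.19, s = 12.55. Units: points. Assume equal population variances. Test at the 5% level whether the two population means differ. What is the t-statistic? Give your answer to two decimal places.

-1.00

Let group 1 = line 1, group 2 = line 2. H0: μ_1 = μ_2; H1: μ_1 ≠ μ_2 (two-sample pooled-variance t-test, two-sided).
s_p² = [(57−1)·11.88² + (30−1)·12.55²]/(57+30−2) = 146.719
t = (53.46 − 56.19)/√[146.719·(1/57 + 1/30)] = -1.00
df = n₁ + n₂ − 2 = 85
Two-sided p-value ≈ 0.3205
Since p ≈ 0.3205 > α = 0.05, fail to reject H0; the evidence is not statistically significant.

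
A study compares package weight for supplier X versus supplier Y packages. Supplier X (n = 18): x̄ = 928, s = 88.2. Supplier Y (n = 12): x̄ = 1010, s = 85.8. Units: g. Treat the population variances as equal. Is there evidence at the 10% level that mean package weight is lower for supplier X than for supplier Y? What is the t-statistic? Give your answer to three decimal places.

-2.521

Let group 1 = supplier X, group 2 = supplier Y. H0: μ_1 = μ_2; H1: μ_1 < μ_2 (two-sample pooled-variance t-test, left-tailed).
s_p² = [(18−1)·88.2² + (12−1)·85.8²]/(18+12−2) = 7615.18
t = (928 − 1010)/√[7615.18·(1/18 + 1/12)] = -2.521
df = n₁ + n₂ − 2 = 28
p-value = P(T ≤ -2.521) ≈ 0.0088
Since p ≈ 0.0088 < α = 0.1, reject H0; the data support H1.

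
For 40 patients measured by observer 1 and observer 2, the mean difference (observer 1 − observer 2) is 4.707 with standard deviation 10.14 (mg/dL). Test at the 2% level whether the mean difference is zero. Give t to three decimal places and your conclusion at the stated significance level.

H0: μ_d = 0; H1: μ_d ≠ 0 (paired t-test on the differences, two-sided).
t = d̄/(s_d/√n) = 4.707/(10.14/√40) = 2.936
df = n − 1 = 39
Two-sided p-value ≈ 0.006
Since p ≈ 0.006 < α = 0.02, reject H0; the data support H1.

t = 2.936; reject H0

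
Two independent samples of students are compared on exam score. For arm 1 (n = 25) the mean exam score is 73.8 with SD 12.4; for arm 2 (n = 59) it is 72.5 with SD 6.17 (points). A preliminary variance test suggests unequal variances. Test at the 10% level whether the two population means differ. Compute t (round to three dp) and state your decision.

t = 0.499; fail to reject H0

Let group 1 = arm 1, group 2 = arm 2. H0: μ_1 = μ_2; H1: μ_1 ≠ μ_2 (Welch's two-sample t-test, two-sided).
t = (x̄_1 − x̄_2)/√(s_1²/n_1 + s_2²/n_2) = (73.8 − 72.5)/√(12.4²/25 + 6.17²/59) = 0.499
Welch–Satterthwaite df ≈ 29.17
Two-sided p-value ≈ 0.6217
Since p ≈ 0.6217 > α = 0.1, fail to reject H0; the evidence is not statistically significant.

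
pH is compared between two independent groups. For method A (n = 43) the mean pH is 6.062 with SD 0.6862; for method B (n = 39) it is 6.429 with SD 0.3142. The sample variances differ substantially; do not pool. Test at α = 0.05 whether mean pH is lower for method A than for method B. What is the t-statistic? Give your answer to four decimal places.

Let group 1 = method A, group 2 = method B. H0: μ_1 = μ_2; H1: μ_1 < μ_2 (Welch's two-sample t-test, left-tailed).
t = (x̄_1 − x̄_2)/√(s_1²/n_1 + s_2²/n_2) = (6.062 − 6.429)/√(0.6862²/43 + 0.3142²/39) = -3.1608
Welch–Satterthwaite df ≈ 60.11
p-value = P(T ≤ -3.1608) ≈ 0.0012
Since p ≈ 0.0012 < α = 0.05, reject H0; the evidence is statistically significant.

-3.1608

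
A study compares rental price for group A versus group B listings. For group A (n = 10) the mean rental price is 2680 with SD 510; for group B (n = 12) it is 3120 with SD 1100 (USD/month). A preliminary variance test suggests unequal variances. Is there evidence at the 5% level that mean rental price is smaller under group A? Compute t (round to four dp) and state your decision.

t = -1.2354; fail to reject H0

Let group 1 = group A, group 2 = group B. H0: μ_1 = μ_2; H1: μ_1 < μ_2 (Welch's two-sample t-test, left-tailed).
t = (x̄_1 − x̄_2)/√(s_1²/n_1 + s_2²/n_2) = (2680 − 3120)/√(510²/10 + 1100²/12) = -1.2354
Welch–Satterthwaite df ≈ 16.10
p-value = P(T ≤ -1.2354) ≈ 0.1172
Since p ≈ 0.1172 > α = 0.05, fail to reject H0; the evidence is not statistically significant.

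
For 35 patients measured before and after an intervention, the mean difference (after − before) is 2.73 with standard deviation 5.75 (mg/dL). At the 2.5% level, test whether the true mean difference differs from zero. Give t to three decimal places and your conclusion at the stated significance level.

t = 2.809; reject H0

H0: μ_d = 0; H1: μ_d ≠ 0 (paired t-test on the differences, two-sided).
t = d̄/(s_d/√n) = 2.73/(5.75/√35) = 2.809
df = n − 1 = 34
Two-sided p-value ≈ 0.0082
Since p ≈ 0.0082 < α = 0.025, reject H0; the evidence is statistically significant.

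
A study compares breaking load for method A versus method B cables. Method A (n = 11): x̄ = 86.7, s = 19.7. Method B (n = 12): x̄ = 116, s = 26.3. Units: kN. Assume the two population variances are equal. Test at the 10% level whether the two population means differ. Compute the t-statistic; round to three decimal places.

-3.001

Let group 1 = method A, group 2 = method B. H0: μ_1 = μ_2; H1: μ_1 ≠ μ_2 (two-sample pooled-variance t-test, two-sided).
s_p² = [(11−1)·19.7² + (12−1)·26.3²]/(11+12−2) = 547.119
t = (86.7 − 116)/√[547.119·(1/11 + 1/12)] = -3.001
df = n₁ + n₂ − 2 = 21
Two-sided p-value ≈ 0.007
Since p ≈ 0.007 < α = 0.1, reject H0; the data support H1.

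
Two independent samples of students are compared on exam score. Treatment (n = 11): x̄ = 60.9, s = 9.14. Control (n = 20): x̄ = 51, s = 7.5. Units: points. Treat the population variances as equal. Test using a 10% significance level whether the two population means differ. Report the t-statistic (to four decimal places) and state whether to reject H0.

Let group 1 = treatment, group 2 = control. H0: μ_1 = μ_2; H1: μ_1 ≠ μ_2 (two-sample pooled-variance t-test, two-sided).
s_p² = [(11−1)·9.14² + (20−1)·7.5²]/(11+20−2) = 65.6602
t = (60.9 − 51)/√[65.6602·(1/11 + 1/20)] = 3.2547
df = n₁ + n₂ − 2 = 29
Two-sided p-value ≈ 0.0029
Since p ≈ 0.0029 < α = 0.1, reject H0; the data support H1.

t = 3.2547; reject H0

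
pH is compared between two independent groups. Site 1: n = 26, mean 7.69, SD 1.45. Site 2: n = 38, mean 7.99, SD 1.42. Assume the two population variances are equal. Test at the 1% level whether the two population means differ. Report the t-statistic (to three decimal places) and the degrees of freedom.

t = -0.823, df = 62

Let group 1 = site 1, group 2 = site 2. H0: μ_1 = μ_2; H1: μ_1 ≠ μ_2 (two-sample pooled-variance t-test, two-sided).
s_p² = [(26−1)·1.45² + (38−1)·1.42²]/(26+38−2) = 2.05112
t = (7.69 − 7.99)/√[2.05112·(1/26 + 1/38)] = -0.823
df = n₁ + n₂ − 2 = 62
Two-sided p-value ≈ 0.4136
Since p ≈ 0.4136 > α = 0.01, fail to reject H0; the evidence is not statistically significant.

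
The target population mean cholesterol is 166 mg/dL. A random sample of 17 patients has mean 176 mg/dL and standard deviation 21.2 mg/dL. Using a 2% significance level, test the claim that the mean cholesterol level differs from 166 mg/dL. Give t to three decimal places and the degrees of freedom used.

H0: μ = 166; H1: μ ≠ 166 (one-sample t-test, two-sided).
t = (x̄ − μ₀)/(s/√n) = (176 − 166)/(21.2/√17) = 1.945
df = n − 1 = 16
Two-sided p-value ≈ 0.070
Since p ≈ 0.070 > α = 0.02, fail to reject H0; the data do not provide sufficient evidence against H0.

t = 1.945, df = 16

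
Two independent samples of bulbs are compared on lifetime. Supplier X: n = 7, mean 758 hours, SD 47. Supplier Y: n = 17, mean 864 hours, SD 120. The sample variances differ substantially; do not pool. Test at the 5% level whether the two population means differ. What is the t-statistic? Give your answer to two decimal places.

Let group 1 = supplier X, group 2 = supplier Y. H0: μ_1 = μ_2; H1: μ_1 ≠ μ_2 (Welch's two-sample t-test, two-sided).
t = (x̄_1 − x̄_2)/√(s_1²/n_1 + s_2²/n_2) = (758 − 864)/√(47²/7 + 120²/17) = -3.11
Welch–Satterthwaite df ≈ 22.00
Two-sided p-value ≈ 0.0051
Since p ≈ 0.0051 < α = 0.05, reject H0; the evidence is statistically significant.

-3.11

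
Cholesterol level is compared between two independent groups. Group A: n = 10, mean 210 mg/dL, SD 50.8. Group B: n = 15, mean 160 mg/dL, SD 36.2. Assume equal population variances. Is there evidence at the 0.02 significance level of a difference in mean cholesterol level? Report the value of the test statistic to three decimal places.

Let group 1 = group A, group 2 = group B. H0: μ_1 = μ_2; H1: μ_1 ≠ μ_2 (two-sample pooled-variance t-test, two-sided).
s_p² = [(10−1)·50.8² + (15−1)·36.2²]/(10+15−2) = 1807.47
t = (210 − 160)/√[1807.47·(1/10 + 1/15)] = 2.881
df = n₁ + n₂ − 2 = 23
Two-sided p-value ≈ 0.0084
Since p ≈ 0.0084 < α = 0.02, reject H0; the data support H1.

2.881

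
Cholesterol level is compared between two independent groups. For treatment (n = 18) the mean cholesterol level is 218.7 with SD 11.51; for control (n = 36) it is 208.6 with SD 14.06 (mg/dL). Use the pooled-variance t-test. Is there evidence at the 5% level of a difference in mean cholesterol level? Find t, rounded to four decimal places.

2.6345

Let group 1 = treatment, group 2 = control. H0: μ_1 = μ_2; H1: μ_1 ≠ μ_2 (two-sample pooled-variance t-test, two-sided).
s_p² = [(18−1)·11.51² + (36−1)·14.06²]/(18+36−2) = 176.367
t = (218.7 − 208.6)/√[176.367·(1/18 + 1/36)] = 2.6345
df = n₁ + n₂ − 2 = 52
Two-sided p-value ≈ 0.0111
Since p ≈ 0.0111 < α = 0.05, reject H0; the data support H1.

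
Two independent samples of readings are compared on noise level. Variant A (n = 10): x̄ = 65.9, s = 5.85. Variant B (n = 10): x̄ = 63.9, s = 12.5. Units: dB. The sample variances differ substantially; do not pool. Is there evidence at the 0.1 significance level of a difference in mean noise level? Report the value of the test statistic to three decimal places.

Let group 1 = variant A, group 2 = variant B. H0: μ_1 = μ_2; H1: μ_1 ≠ μ_2 (Welch's two-sample t-test, two-sided).
t = (x̄_1 − x̄_2)/√(s_1²/n_1 + s_2²/n_2) = (65.9 − 63.9)/√(5.85²/10 + 12.5²/10) = 0.458
Welch–Satterthwaite df ≈ 12.76
Two-sided p-value ≈ 0.654
Since p ≈ 0.654 > α = 0.1, fail to reject H0; the data do not provide sufficient evidence against H0.

0.458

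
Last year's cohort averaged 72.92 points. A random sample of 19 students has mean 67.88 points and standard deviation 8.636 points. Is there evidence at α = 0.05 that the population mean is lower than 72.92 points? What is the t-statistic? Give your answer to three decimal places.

-2.544

H0: μ = 72.92; H1: μ < 72.92 (one-sample t-test, left-tailed).
t = (x̄ − μ₀)/(s/√n) = (67.88 − 72.92)/(8.636/√19) = -2.544
df = n − 1 = 18
p-value = P(T ≤ -2.544) ≈ 0.010
Since p ≈ 0.010 < α = 0.05, reject H0; the evidence is statistically significant.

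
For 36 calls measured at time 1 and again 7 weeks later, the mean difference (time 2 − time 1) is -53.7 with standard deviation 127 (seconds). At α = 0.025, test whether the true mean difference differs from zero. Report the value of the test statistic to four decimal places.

-2.5370

H0: μ_d = 0; H1: μ_d ≠ 0 (paired t-test on the differences, two-sided).
t = d̄/(s_d/√n) = -53.7/(127/√36) = -2.5370
df = n − 1 = 35
Two-sided p-value ≈ 0.0158
Since p ≈ 0.0158 < α = 0.025, reject H0; the evidence is statistically significant.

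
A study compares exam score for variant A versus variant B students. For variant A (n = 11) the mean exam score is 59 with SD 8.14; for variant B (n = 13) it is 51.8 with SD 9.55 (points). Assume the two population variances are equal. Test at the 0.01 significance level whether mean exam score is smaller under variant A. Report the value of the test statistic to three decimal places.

Let group 1 = variant A, group 2 = variant B. H0: μ_1 = μ_2; H1: μ_1 < μ_2 (two-sample pooled-variance t-test, left-tailed).
s_p² = [(11−1)·8.14² + (13−1)·9.55²]/(11+13−2) = 79.8648
t = (59 − 51.8)/√[79.8648·(1/11 + 1/13)] = 1.967
df = n₁ + n₂ − 2 = 22
p-value = P(T ≤ 1.967) ≈ 0.969
Since p ≈ 0.969 > α = 0.01, fail to reject H0; the evidence is not statistically significant.

1.967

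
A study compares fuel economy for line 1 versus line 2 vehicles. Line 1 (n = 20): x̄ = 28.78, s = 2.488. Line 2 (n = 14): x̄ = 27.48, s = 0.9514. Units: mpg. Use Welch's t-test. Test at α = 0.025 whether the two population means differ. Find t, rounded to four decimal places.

Let group 1 = line 1, group 2 = line 2. H0: μ_1 = μ_2; H1: μ_1 ≠ μ_2 (Welch's two-sample t-test, two-sided).
t = (x̄_1 − x̄_2)/√(s_1²/n_1 + s_2²/n_2) = (28.78 − 27.48)/√(2.488²/20 + 0.9514²/14) = 2.1253
Welch–Satterthwaite df ≈ 26.10
Two-sided p-value ≈ 0.0432
Since p ≈ 0.0432 > α = 0.025, fail to reject H0; the evidence is not statistically significant.

2.1253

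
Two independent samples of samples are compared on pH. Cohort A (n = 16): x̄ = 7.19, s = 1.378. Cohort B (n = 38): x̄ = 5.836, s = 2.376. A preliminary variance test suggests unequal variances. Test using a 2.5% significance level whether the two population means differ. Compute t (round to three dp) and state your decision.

t = 2.619; reject H0

Let group 1 = cohort A, group 2 = cohort B. H0: μ_1 = μ_2; H1: μ_1 ≠ μ_2 (Welch's two-sample t-test, two-sided).
t = (x̄_1 − x̄_2)/√(s_1²/n_1 + s_2²/n_2) = (7.19 − 5.836)/√(1.378²/16 + 2.376²/38) = 2.619
Welch–Satterthwaite df ≈ 46.51
Two-sided p-value ≈ 0.0119
Since p ≈ 0.0119 < α = 0.025, reject H0; the data support H1.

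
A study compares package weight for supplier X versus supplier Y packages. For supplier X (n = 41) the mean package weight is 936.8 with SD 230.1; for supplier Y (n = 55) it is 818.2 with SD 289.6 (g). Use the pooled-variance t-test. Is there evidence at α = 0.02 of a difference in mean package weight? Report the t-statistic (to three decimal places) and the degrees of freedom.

t = 2.162, df = 94

Let group 1 = supplier X, group 2 = supplier Y. H0: μ_1 = μ_2; H1: μ_1 ≠ μ_2 (two-sample pooled-variance t-test, two-sided).
s_p² = [(41−1)·230.1² + (55−1)·289.6²]/(41+55−2) = 70709.8
t = (936.8 − 818.2)/√[70709.8·(1/41 + 1/55)] = 2.162
df = n₁ + n₂ − 2 = 94
Two-sided p-value ≈ 0.033
Since p ≈ 0.033 > α = 0.02, fail to reject H0; the evidence is not statistically significant.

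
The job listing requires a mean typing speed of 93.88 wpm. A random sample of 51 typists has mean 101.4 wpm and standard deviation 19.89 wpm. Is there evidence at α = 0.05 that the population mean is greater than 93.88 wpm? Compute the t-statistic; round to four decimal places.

2.7000

H0: μ = 93.88; H1: μ > 93.88 (one-sample t-test, right-tailed).
t = (x̄ − μ₀)/(s/√n) = (101.4 − 93.88)/(19.89/√51) = 2.7000
df = n − 1 = 50
p-value = P(T ≥ 2.7000) ≈ 0.005
Since p ≈ 0.005 < α = 0.05, reject H0; the data support H1.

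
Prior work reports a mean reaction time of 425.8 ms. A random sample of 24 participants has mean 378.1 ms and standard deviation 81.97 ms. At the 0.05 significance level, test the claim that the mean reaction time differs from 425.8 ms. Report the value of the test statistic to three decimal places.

-2.851

H0: μ = 425.8; H1: μ ≠ 425.8 (one-sample t-test, two-sided).
t = (x̄ − μ₀)/(s/√n) = (378.1 − 425.8)/(81.97/√24) = -2.851
df = n − 1 = 23
Two-sided p-value ≈ 0.0090
Since p ≈ 0.0090 < α = 0.05, reject H0; the evidence is statistically significant.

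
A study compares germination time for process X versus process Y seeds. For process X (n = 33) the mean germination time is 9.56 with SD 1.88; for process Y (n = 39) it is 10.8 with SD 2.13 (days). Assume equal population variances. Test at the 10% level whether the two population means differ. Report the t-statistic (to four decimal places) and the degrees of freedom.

Let group 1 = process X, group 2 = process Y. H0: μ_1 = μ_2; H1: μ_1 ≠ μ_2 (two-sample pooled-variance t-test, two-sided).
s_p² = [(33−1)·1.88² + (39−1)·2.13²]/(33+39−2) = 4.07861
t = (9.56 − 10.8)/√[4.07861·(1/33 + 1/39)] = -2.5959
df = n₁ + n₂ − 2 = 70
Two-sided p-value ≈ 0.011
Since p ≈ 0.011 < α = 0.1, reject H0; the data support H1.

t = -2.5959, df = 70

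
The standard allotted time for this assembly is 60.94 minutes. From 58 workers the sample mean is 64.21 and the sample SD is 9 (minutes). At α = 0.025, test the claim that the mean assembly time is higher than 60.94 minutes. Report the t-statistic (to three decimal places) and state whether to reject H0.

t = 2.767; reject H0

H0: μ = 60.94; H1: μ > 60.94 (one-sample t-test, right-tailed).
t = (x̄ − μ₀)/(s/√n) = (64.21 − 60.94)/(9/√58) = 2.767
df = n − 1 = 57
p-value = P(T ≥ 2.767) ≈ 0.004
Since p ≈ 0.004 < α = 0.025, reject H0; the evidence is statistically significant.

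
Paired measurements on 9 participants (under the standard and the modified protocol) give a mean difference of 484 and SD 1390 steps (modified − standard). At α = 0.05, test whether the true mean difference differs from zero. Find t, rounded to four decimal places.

H0: μ_d = 0; H1: μ_d ≠ 0 (paired t-test on the differences, two-sided).
t = d̄/(s_d/√n) = 484/(1390/√9) = 1.0446
df = n − 1 = 8
Two-sided p-value ≈ 0.3267
Since p ≈ 0.3267 > α = 0.05, fail to reject H0; the data do not provide sufficient evidence against H0.

1.0446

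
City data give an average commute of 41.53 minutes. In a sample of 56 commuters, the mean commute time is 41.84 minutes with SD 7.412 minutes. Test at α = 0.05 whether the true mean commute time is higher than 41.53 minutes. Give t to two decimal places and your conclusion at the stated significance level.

H0: μ = 41.53; H1: μ > 41.53 (one-sample t-test, right-tailed).
t = (x̄ − μ₀)/(s/√n) = (41.84 − 41.53)/(7.412/√56) = 0.31
df = n − 1 = 55
p-value = P(T ≥ 0.31) ≈ 0.3777
Since p ≈ 0.3777 > α = 0.05, fail to reject H0; the evidence is not statistically significant.

t = 0.31; fail to reject H0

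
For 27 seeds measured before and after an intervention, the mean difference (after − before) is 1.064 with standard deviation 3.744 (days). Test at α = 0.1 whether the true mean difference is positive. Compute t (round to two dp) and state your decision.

t = 1.48; reject H0

H0: μ_d = 0; H1: μ_d > 0 (paired t-test on the differences, right-tailed).
t = d̄/(s_d/√n) = 1.064/(3.744/√27) = 1.48
df = n − 1 = 26
p-value = P(T ≥ 1.48) ≈ 0.076
Since p ≈ 0.076 < α = 0.1, reject H0; the evidence is statistically significant.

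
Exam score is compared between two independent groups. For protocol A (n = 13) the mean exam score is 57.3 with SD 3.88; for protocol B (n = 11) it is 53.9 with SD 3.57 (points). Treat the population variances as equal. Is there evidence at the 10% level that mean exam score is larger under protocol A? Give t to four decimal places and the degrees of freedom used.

t = 2.2177, df = 22

Let group 1 = protocol A, group 2 = protocol B. H0: μ_1 = μ_2; H1: μ_1 > μ_2 (two-sample pooled-variance t-test, right-tailed).
s_p² = [(13−1)·3.88² + (11−1)·3.57²]/(13+11−2) = 14.0046
t = (57.3 − 53.9)/√[14.0046·(1/13 + 1/11)] = 2.2177
df = n₁ + n₂ − 2 = 22
p-value = P(T ≥ 2.2177) ≈ 0.0186
Since p ≈ 0.0186 < α = 0.1, reject H0; the evidence is statistically significant.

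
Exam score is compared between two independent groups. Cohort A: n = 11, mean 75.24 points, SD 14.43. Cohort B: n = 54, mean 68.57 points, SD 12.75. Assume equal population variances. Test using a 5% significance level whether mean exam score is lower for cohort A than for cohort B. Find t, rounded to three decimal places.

1.547

Let group 1 = cohort A, group 2 = cohort B. H0: μ_1 = μ_2; H1: μ_1 < μ_2 (two-sample pooled-variance t-test, left-tailed).
s_p² = [(11−1)·14.43² + (54−1)·12.75²]/(11+54−2) = 169.81
t = (75.24 − 68.57)/√[169.81·(1/11 + 1/54)] = 1.547
df = n₁ + n₂ − 2 = 63
p-value = P(T ≤ 1.547) ≈ 0.9366
Since p ≈ 0.9366 > α = 0.05, fail to reject H0; the evidence is not statistically significant.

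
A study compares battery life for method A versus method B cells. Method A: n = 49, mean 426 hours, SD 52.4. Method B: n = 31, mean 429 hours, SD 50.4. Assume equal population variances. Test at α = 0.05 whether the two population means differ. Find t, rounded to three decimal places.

-0.253

Let group 1 = method A, group 2 = method B. H0: μ_1 = μ_2; H1: μ_1 ≠ μ_2 (two-sample pooled-variance t-test, two-sided).
s_p² = [(49−1)·52.4² + (31−1)·50.4²]/(49+31−2) = 2666.68
t = (426 − 429)/√[2666.68·(1/49 + 1/31)] = -0.253
df = n₁ + n₂ − 2 = 78
Two-sided p-value ≈ 0.8008
Since p ≈ 0.8008 > α = 0.05, fail to reject H0; the data do not provide sufficient evidence against H0.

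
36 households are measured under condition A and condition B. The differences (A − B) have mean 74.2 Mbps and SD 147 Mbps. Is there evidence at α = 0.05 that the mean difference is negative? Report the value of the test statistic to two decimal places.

3.03

H0: μ_d = 0; H1: μ_d < 0 (paired t-test on the differences, left-tailed).
t = d̄/(s_d/√n) = 74.2/(147/√36) = 3.03
df = n − 1 = 35
p-value = P(T ≤ 3.03) ≈ 0.9977
Since p ≈ 0.9977 > α = 0.05, fail to reject H0; the data do not provide sufficient evidence against H0.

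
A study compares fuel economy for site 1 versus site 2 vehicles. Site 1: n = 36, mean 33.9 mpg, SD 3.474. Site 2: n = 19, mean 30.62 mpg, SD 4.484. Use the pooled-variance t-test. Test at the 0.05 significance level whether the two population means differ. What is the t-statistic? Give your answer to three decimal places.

Let group 1 = site 1, group 2 = site 2. H0: μ_1 = μ_2; H1: μ_1 ≠ μ_2 (two-sample pooled-variance t-test, two-sided).
s_p² = [(36−1)·3.474² + (19−1)·4.484²]/(36+19−2) = 14.7984
t = (33.9 − 30.62)/√[14.7984·(1/36 + 1/19)] = 3.007
df = n₁ + n₂ − 2 = 53
Two-sided p-value ≈ 0.004
Since p ≈ 0.004 < α = 0.05, reject H0; the evidence is statistically significant.

3.007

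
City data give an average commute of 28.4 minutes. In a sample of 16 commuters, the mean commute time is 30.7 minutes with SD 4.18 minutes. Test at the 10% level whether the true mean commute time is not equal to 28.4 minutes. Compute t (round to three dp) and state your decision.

H0: μ = 28.4; H1: μ ≠ 28.4 (one-sample t-test, two-sided).
t = (x̄ − μ₀)/(s/√n) = (30.7 − 28.4)/(4.18/√16) = 2.201
df = n − 1 = 15
Two-sided p-value ≈ 0.044
Since p ≈ 0.044 < α = 0.1, reject H0; the evidence is statistically significant.

t = 2.201; reject H0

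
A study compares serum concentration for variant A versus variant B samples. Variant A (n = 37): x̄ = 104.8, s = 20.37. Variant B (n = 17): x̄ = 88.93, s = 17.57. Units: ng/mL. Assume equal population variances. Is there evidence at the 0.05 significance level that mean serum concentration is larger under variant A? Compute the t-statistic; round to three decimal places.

2.770

Let group 1 = variant A, group 2 = variant B. H0: μ_1 = μ_2; H1: μ_1 > μ_2 (two-sample pooled-variance t-test, right-tailed).
s_p² = [(37−1)·20.37² + (17−1)·17.57²]/(37+17−2) = 382.25
t = (104.8 − 88.93)/√[382.25·(1/37 + 1/17)] = 2.770
df = n₁ + n₂ − 2 = 52
p-value = P(T ≥ 2.770) ≈ 0.004
Since p ≈ 0.004 < α = 0.05, reject H0; the evidence is statistically significant.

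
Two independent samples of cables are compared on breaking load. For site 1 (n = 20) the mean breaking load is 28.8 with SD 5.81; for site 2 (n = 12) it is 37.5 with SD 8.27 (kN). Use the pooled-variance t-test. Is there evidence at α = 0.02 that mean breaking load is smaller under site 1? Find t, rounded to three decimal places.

Let group 1 = site 1, group 2 = site 2. H0: μ_1 = μ_2; H1: μ_1 < μ_2 (two-sample pooled-variance t-test, left-tailed).
s_p² = [(20−1)·5.81² + (12−1)·8.27²]/(20+12−2) = 46.4563
t = (28.8 − 37.5)/√[46.4563·(1/20 + 1/12)] = -3.496
df = n₁ + n₂ − 2 = 30
p-value = P(T ≤ -3.496) ≈ 0.0007
Since p ≈ 0.0007 < α = 0.02, reject H0; the data support H1.

-3.496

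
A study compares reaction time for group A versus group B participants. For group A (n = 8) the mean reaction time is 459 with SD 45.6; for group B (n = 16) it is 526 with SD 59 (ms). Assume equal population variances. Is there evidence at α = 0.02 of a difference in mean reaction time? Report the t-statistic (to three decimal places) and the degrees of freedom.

Let group 1 = group A, group 2 = group B. H0: μ_1 = μ_2; H1: μ_1 ≠ μ_2 (two-sample pooled-variance t-test, two-sided).
s_p² = [(8−1)·45.6² + (16−1)·59²]/(8+16−2) = 3035.02
t = (459 − 526)/√[3035.02·(1/8 + 1/16)] = -2.809
df = n₁ + n₂ − 2 = 22
Two-sided p-value ≈ 0.0102
Since p ≈ 0.0102 < α = 0.02, reject H0; the evidence is statistically significant.

t = -2.809, df = 22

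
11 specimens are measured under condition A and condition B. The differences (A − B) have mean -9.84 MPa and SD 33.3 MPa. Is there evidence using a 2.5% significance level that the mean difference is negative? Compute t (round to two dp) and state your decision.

t = -0.98; fail to reject H0

H0: μ_d = 0; H1: μ_d < 0 (paired t-test on the differences, left-tailed).
t = d̄/(s_d/√n) = -9.84/(33.3/√11) = -0.98
df = n − 1 = 10
p-value = P(T ≤ -0.98) ≈ 0.1751
Since p ≈ 0.1751 > α = 0.025, fail to reject H0; the data do not provide sufficient evidence against H0.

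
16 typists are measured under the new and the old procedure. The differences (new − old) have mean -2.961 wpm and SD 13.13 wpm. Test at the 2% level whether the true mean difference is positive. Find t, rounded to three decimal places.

-0.902

H0: μ_d = 0; H1: μ_d > 0 (paired t-test on the differences, right-tailed).
t = d̄/(s_d/√n) = -2.961/(13.13/√16) = -0.902
df = n − 1 = 15
p-value = P(T ≥ -0.902) ≈ 0.8094
Since p ≈ 0.8094 > α = 0.02, fail to reject H0; the data do not provide sufficient evidence against H0.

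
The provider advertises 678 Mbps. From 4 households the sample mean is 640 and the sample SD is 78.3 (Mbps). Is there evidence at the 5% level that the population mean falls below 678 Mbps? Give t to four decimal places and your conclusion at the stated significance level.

H0: μ = 678; H1: μ < 678 (one-sample t-test, left-tailed).
t = (x̄ − μ₀)/(s/√n) = (640 − 678)/(78.3/√4) = -0.9706
df = n − 1 = 3
p-value = P(T ≤ -0.9706) ≈ 0.202
Since p ≈ 0.202 > α = 0.05, fail to reject H0; the data do not provide sufficient evidence against H0.

t = -0.9706; fail to reject H0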